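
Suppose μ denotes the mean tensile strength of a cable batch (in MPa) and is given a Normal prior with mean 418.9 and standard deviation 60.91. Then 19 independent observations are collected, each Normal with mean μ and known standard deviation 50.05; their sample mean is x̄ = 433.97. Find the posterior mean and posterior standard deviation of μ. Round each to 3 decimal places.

Prior precision 1/τ₀² = 1/60.91² = 0.00026954; data precision n/σ² = 19/50.05² = 0.00758482.
Posterior precision = 0.00026954 + 0.00758482 = 0.00785436, giving posterior SD = 1/√0.00785436 = 11.284.
Posterior mean = (0.00026954·418.9 + 0.00758482·433.97) / 0.00785436 = 433.453.

Posterior mean ≈ 433.453; posterior SD ≈ 11.284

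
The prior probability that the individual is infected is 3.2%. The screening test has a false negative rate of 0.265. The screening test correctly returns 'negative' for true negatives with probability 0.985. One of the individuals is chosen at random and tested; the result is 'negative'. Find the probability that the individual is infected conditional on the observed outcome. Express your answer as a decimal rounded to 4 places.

Write H for 'the individual is infected'. Prior odds H:¬H = 0.032/0.968 = 0.033058. For the 'negative' outcome, the likelihood ratio is 0.265/0.985 = 0.26904.
Posterior odds = 0.033058 × 0.26904 = 0.0088937, so P(H|E) = 0.0088937/(1+0.0088937) = 0.0088.

P(H | E) ≈ 0.0088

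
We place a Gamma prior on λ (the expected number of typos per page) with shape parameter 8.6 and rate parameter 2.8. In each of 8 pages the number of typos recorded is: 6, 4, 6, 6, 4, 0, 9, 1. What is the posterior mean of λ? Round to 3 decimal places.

The Poisson likelihood adds the total count to the shape and the number of exposure periods to the rate. Here ∑xᵢ = 36 and n = 8, so shape 8.6→44.6 and rate 2.8→10.8.
E[λ | data] = 44.6/10.8 = 4.130.

Posterior mean ≈ 4.130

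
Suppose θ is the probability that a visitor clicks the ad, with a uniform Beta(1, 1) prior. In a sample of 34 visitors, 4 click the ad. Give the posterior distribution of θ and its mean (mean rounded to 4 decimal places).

Posterior: Beta(5, 31); mean ≈ 0.1389

Observing 4 successes and 30 failures updates Beta(1, 1) by adding the success and failure counts to the two shape parameters: α = 1+4 = 5, β = 1+30 = 31.
E[θ | data] = 5/(5+31) = 0.1389.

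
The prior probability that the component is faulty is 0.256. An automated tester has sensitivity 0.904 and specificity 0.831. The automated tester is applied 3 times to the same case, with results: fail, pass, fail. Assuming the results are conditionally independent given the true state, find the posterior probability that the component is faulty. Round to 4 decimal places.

Posterior P(H) ≈ 0.5321

Let H be the event that the component is faulty; start with P(H) = 0.256. P('fail'|H) = 0.904, P('fail'|¬H) = 0.169.
Update on result 1 ('fail'): P(H) ← 0.904·0.2560 / (0.904·0.2560 + 0.169·0.7440) = 0.23142/0.35716 = 0.6480.
Update on result 2 ('pass'): P(H) ← 0.096·0.6480 / (0.096·0.6480 + 0.831·0.3520) = 0.062204/0.35475 = 0.1753.
Update on result 3 ('fail'): P(H) ← 0.904·0.1753 / (0.904·0.1753 + 0.169·0.8247) = 0.15851/0.29788 = 0.5321.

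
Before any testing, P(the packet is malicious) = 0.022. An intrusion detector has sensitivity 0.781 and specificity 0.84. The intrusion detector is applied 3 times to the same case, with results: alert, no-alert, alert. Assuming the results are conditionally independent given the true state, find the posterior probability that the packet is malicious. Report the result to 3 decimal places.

Let H be the event that the packet is malicious; start with P(H) = 0.022. P('alert'|H) = 0.781, P('alert'|¬H) = 0.16.
Update on result 1 ('alert'): P(H) ← 0.781·0.0220 / (0.781·0.0220 + 0.16·0.9780) = 0.017182/0.17366 = 0.0989.
Update on result 2 ('no-alert'): P(H) ← 0.219·0.0989 / (0.219·0.0989 + 0.84·0.9011) = 0.021668/0.77856 = 0.0278.
Update on result 3 ('alert'): P(H) ← 0.781·0.0278 / (0.781·0.0278 + 0.16·0.9722) = 0.021736/0.17728 = 0.1226.

Posterior P(H) ≈ 0.123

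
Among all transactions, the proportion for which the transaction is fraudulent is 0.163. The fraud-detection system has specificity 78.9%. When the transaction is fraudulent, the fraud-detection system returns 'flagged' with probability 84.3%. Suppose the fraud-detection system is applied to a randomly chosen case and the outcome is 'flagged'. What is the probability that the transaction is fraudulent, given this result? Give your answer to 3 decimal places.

P(H | E) ≈ 0.438

Write H for 'the transaction is fraudulent'. Prior odds H:¬H = 0.163/0.837 = 0.19474. For the 'flagged' outcome, the likelihood ratio is 0.843/0.211 = 3.9953.
Posterior odds = 0.19474 × 3.9953 = 0.77805, so P(H|E) = 0.77805/(1+0.77805) = 0.438.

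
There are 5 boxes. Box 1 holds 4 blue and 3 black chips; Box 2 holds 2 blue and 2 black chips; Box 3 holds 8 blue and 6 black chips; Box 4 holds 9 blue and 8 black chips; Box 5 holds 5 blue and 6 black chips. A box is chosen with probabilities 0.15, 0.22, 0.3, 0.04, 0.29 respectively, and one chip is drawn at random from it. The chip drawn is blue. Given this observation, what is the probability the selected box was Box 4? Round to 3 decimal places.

Posterior probability ≈ 0.041

P(blue|Box 1) = 0.5714; P(blue|Box 2) = 0.5; P(blue|Box 3) = 0.5714; P(blue|Box 4) = 0.5294; P(blue|Box 5) = 0.4545.
Prior × likelihood for each source: 0.15·0.5714=0.08571, 0.22·0.5=0.1100, 0.3·0.5714=0.1714, 0.04·0.5294=0.02118, 0.29·0.4545=0.1318. Summing gives P(blue) = 0.52014.
P(Box 4 | blue) = 0.02118 / 0.52014 = 0.041.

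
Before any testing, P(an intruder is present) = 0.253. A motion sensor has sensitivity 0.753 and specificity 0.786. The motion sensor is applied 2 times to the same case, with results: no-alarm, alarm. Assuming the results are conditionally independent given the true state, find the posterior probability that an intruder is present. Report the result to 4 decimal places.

With H the event that an intruder is present, the joint likelihood of the observed sequence is P(data|H) = 0.247·0.753 = 0.18599 and P(data|¬H) = 0.786·0.214 = 0.16820.
Bayes: P(H|data) = 0.253·0.18599 / (0.253·0.18599 + 0.747·0.16820) = 0.047056/0.17270 = 0.2725.

Posterior P(H) ≈ 0.2725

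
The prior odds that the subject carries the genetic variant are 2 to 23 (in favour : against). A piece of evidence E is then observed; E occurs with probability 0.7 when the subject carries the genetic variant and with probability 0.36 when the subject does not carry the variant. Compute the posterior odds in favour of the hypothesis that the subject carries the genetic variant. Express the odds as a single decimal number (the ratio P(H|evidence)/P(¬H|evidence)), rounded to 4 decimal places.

Posterior odds ≈ 0.1691

Prior odds = 2/23 = 0.086957.
Likelihood ratio for E = 0.7/0.36 = 1.9444.
Posterior odds = prior odds × LR = 0.16908.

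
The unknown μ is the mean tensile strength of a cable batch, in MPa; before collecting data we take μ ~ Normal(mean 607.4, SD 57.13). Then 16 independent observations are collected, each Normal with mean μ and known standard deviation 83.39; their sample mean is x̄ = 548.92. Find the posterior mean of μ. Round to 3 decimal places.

Posterior mean ≈ 555.792

With known σ, the Normal prior is conjugate. Weight on the data is w = (n/σ²)/(n/σ² + 1/τ₀²) = 0.00230087/(0.00230087+0.00030639) = 0.88249.
Posterior mean = w·x̄ + (1−w)·μ₀ = 0.88249·548.92 + 0.11751·607.4 = 555.792.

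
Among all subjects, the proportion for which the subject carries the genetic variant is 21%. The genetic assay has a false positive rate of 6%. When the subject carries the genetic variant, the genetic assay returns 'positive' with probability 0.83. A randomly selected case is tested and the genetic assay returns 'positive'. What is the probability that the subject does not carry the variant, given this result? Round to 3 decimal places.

P(¬H | E) ≈ 0.214

Let H be the event that the subject carries the genetic variant. P(H) = 0.21, so P(¬H) = 0.79. With E the 'positive' result, P(E|H) = 0.83 and P(E|¬H) = 0.06.
P(E) = 0.83·0.21 + 0.06·0.79 = 0.17430 + 0.047400 = 0.22170.
By Bayes' theorem, P(H|E) = 0.17430 / 0.22170 = 0.786. Hence P(¬H|E) = 1 − 0.786 = 0.214.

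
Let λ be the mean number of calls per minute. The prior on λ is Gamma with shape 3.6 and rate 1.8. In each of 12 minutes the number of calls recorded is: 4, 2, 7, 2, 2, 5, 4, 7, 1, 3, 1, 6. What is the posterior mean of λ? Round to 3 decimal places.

Posterior mean ≈ 3.449

Total count ∑xᵢ = 44 over n = 12 minutes.
Gamma is conjugate to the Poisson likelihood: posterior is Gamma(shape = 3.6+44 = 47.6, rate = 1.8+12 = 13.8).
E[λ | data] = 47.6/13.8 = 3.449.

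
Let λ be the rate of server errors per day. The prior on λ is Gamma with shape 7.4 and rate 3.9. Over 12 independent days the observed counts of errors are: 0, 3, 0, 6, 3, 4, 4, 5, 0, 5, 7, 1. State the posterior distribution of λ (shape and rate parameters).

Total count ∑xᵢ = 38 over n = 12 days.
Gamma is conjugate to the Poisson likelihood: posterior is Gamma(shape = 7.4+38 = 45.4, rate = 3.9+12 = 15.9).

Posterior: Gamma(shape=45.4, rate=15.9)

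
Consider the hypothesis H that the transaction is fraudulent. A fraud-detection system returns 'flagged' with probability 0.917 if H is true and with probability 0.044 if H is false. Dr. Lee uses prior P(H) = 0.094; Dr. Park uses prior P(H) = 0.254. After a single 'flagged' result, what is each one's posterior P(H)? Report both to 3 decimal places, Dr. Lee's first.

The likelihood ratio for a 'flagged' result is 0.917/0.044 = 20.841.
Dr. Lee: prior odds 0.094/0.906 = 0.10375; posterior odds 2.1623; posterior probability 0.684.
Dr. Park: prior odds 0.254/0.746 = 0.34048; posterior odds 7.0960; posterior probability 0.876.

Dr. Lee: 0.684; Dr. Park: 0.876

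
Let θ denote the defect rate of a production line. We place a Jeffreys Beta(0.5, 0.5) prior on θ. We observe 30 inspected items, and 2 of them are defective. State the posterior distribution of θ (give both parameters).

Observing 2 successes and 28 failures updates Beta(0.5, 0.5) by adding the success and failure counts to the two shape parameters: α = 0.5+2 = 2.5, β = 0.5+28 = 28.5.

Posterior: Beta(2.5, 28.5)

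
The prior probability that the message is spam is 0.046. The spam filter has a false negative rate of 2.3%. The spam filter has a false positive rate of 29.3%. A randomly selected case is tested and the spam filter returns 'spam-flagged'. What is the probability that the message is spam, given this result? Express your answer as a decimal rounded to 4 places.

P(H | E) ≈ 0.1385

Write H for 'the message is spam'. Prior odds H:¬H = 0.046/0.954 = 0.048218. For the 'spam-flagged' outcome, the likelihood ratio is 0.977/0.293 = 3.3345.
Posterior odds = 0.048218 × 3.3345 = 0.16078, so P(H|E) = 0.16078/(1+0.16078) = 0.1385.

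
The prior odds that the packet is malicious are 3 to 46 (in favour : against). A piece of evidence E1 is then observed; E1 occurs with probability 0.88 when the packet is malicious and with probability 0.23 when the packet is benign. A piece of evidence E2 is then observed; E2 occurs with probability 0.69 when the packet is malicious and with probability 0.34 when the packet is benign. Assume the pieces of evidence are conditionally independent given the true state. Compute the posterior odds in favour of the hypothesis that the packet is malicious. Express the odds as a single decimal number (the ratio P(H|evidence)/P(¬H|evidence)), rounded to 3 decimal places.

Posterior odds ≈ 0.506

Prior odds = 3/46 = 0.065217. In log-odds, ln(0.065217) = -2.7300.
Add log likelihood ratios: ln(3.8261) + ln(2.0294) = 2.0496.
Posterior log-odds = -0.68044, so posterior odds = exp(-0.68044) = 0.50639.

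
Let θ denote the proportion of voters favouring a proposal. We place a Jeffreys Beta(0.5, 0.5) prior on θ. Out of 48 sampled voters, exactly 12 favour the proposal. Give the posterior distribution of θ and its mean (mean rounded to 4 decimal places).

Observing 12 successes and 36 failures updates Beta(0.5, 0.5) by adding the success and failure counts to the two shape parameters: α = 0.5+12 = 12.5, β = 0.5+36 = 36.5.
E[θ | data] = 12.5/(12.5+36.5) = 0.2551.

Posterior: Beta(12.5, 36.5); mean ≈ 0.2551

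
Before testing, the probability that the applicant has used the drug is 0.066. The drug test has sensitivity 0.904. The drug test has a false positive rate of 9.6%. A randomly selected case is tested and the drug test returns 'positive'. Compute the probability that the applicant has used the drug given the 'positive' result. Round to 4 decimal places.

Let H be the event that the applicant has used the drug. P(H) = 0.066, so P(¬H) = 0.934. With E the 'positive' result, P(E|H) = 0.904 and P(E|¬H) = 0.096.
P(E) = 0.904·0.066 + 0.096·0.934 = 0.059664 + 0.089664 = 0.14933.
By Bayes' theorem, P(H|E) = 0.059664 / 0.14933 = 0.3995.

P(H | E) ≈ 0.3995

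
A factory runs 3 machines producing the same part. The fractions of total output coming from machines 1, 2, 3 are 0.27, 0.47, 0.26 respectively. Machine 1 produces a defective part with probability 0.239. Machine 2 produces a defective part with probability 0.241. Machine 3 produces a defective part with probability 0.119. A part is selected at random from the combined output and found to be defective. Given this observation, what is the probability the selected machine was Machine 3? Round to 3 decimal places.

P(defective|M1) = 0.239; P(defective|M2) = 0.241; P(defective|M3) = 0.119.
Prior × likelihood for each source: 0.27·0.239=0.06453, 0.47·0.241=0.1133, 0.26·0.119=0.03094. Summing gives P(defective) = 0.20874.
P(Machine 3 | defective) = 0.03094 / 0.20874 = 0.148.

Posterior probability ≈ 0.148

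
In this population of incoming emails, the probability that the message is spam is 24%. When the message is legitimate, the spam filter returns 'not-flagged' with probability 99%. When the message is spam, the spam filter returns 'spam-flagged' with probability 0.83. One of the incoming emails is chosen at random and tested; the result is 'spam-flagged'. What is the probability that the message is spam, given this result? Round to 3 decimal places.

Let H be the event that the message is spam. P(H) = 0.24, so P(¬H) = 0.76. With E the 'spam-flagged' result, P(E|H) = 0.83 and P(E|¬H) = 0.01.
P(E) = 0.83·0.24 + 0.01·0.76 = 0.19920 + 0.0076000 = 0.20680.
By Bayes' theorem, P(H|E) = 0.19920 / 0.20680 = 0.963.

P(H | E) ≈ 0.963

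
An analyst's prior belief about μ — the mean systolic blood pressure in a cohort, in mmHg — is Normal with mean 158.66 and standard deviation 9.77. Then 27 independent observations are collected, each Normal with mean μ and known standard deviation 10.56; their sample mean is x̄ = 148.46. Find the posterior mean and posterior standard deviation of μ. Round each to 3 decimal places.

With known σ, the Normal prior is conjugate. Weight on the data is w = (n/σ²)/(n/σ² + 1/τ₀²) = 0.242123/(0.242123+0.0104764) = 0.95853.
Posterior mean = w·x̄ + (1−w)·μ₀ = 0.95853·148.46 + 0.041474·158.66 = 148.883. Posterior variance = 1/(0.242123+0.0104764) = 3.95884, so SD = 1.990.

Posterior mean ≈ 148.883; posterior SD ≈ 1.990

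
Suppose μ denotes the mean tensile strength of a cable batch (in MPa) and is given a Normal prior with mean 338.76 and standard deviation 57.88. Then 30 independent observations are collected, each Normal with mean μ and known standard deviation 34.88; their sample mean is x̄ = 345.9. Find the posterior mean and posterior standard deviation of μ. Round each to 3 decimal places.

Posterior mean ≈ 345.815; posterior SD ≈ 6.330

With known σ, the Normal prior is conjugate. Weight on the data is w = (n/σ²)/(n/σ² + 1/τ₀²) = 0.0246586/(0.0246586+0.00029850) = 0.98804.
Posterior mean = w·x̄ + (1−w)·μ₀ = 0.98804·345.9 + 0.011960·338.76 = 345.815. Posterior variance = 1/(0.0246586+0.00029850) = 40.0688, so SD = 6.330.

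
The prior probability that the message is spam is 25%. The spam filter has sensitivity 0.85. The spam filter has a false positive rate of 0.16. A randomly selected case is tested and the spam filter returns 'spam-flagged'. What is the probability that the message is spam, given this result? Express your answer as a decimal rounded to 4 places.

P(H | E) ≈ 0.6391

Write H for 'the message is spam'. Prior odds H:¬H = 0.25/0.75 = 0.33333. For the 'spam-flagged' outcome, the likelihood ratio is 0.85/0.16 = 5.3125.
Posterior odds = 0.33333 × 5.3125 = 1.7708, so P(H|E) = 1.7708/(1+1.7708) = 0.6391.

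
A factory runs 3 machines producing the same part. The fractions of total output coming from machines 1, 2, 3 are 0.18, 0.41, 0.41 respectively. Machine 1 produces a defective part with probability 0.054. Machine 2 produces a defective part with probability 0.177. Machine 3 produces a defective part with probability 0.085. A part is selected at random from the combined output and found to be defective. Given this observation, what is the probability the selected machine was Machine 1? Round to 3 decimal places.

Posterior probability ≈ 0.083

P(defective|M1) = 0.054; P(defective|M2) = 0.177; P(defective|M3) = 0.085.
Prior × likelihood for each source: 0.18·0.054=0.009720, 0.41·0.177=0.07257, 0.41·0.085=0.03485. Summing gives P(defective) = 0.11714.
P(Machine 1 | defective) = 0.009720 / 0.11714 = 0.083.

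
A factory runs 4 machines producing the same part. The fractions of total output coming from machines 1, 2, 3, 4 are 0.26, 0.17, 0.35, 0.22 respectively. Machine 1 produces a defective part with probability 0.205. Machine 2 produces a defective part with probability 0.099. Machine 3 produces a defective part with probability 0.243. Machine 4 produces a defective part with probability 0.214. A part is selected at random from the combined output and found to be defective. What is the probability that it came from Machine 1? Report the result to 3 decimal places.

Posterior probability ≈ 0.264

P(defective|M1) = 0.205; P(defective|M2) = 0.099; P(defective|M3) = 0.243; P(defective|M4) = 0.214.
Prior × likelihood for each source: 0.26·0.205=0.05330, 0.17·0.099=0.01683, 0.35·0.243=0.08505, 0.22·0.214=0.04708. Summing gives P(defective) = 0.20226.
P(Machine 1 | defective) = 0.05330 / 0.20226 = 0.264.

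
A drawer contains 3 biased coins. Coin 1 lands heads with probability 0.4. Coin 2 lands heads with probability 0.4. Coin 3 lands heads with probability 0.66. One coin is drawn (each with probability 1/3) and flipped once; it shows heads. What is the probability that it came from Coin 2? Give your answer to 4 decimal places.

P(heads|C1) = 0.4; P(heads|C2) = 0.4; P(heads|C3) = 0.66.
Prior × likelihood for each source: 0.333333·0.4=0.1333, 0.333333·0.4=0.1333, 0.333333·0.66=0.2200. Summing gives P(heads) = 0.48667.
P(Coin 2 | heads) = 0.1333 / 0.48667 = 0.2740.

Posterior probability ≈ 0.2740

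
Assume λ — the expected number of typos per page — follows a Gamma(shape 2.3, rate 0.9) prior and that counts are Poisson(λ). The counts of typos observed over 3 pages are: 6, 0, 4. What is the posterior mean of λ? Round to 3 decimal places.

Posterior mean ≈ 3.154

Total count ∑xᵢ = 10 over n = 3 pages.
Gamma is conjugate to the Poisson likelihood: posterior is Gamma(shape = 2.3+10 = 12.3, rate = 0.9+3 = 3.9).
E[λ | data] = 12.3/3.9 = 3.154.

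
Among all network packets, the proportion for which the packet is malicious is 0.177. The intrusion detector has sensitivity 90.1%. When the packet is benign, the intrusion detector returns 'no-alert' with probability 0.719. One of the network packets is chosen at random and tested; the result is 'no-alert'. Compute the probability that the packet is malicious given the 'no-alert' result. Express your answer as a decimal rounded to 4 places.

P(H | E) ≈ 0.0288

Write H for 'the packet is malicious'. Prior odds H:¬H = 0.177/0.823 = 0.21507. For the 'no-alert' outcome, the likelihood ratio is 0.099/0.719 = 0.13769.
Posterior odds = 0.21507 × 0.13769 = 0.029613, so P(H|E) = 0.029613/(1+0.029613) = 0.0288.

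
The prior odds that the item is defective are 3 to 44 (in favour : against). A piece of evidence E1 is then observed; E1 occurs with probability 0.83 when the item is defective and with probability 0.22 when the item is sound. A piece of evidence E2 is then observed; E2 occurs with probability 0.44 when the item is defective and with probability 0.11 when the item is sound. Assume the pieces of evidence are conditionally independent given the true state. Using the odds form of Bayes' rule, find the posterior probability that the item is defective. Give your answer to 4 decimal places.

Posterior probability ≈ 0.5071

Prior odds = 3/44 = 0.068182.
Likelihood ratio for E1 = 0.83/0.22 = 3.7727.
Likelihood ratio for E2 = 0.44/0.11 = 4.0000.
Posterior odds = prior odds × LR₁ × LR₂ = 1.0289.
Posterior probability = odds/(1+odds) = 1.0289/2.0289 = 0.5071.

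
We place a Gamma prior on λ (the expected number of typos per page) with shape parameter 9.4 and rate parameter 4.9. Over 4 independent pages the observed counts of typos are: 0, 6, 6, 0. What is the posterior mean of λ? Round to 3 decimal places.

Total count ∑xᵢ = 12 over n = 4 pages.
Gamma is conjugate to the Poisson likelihood: posterior is Gamma(shape = 9.4+12 = 21.4, rate = 4.9+4 = 8.9).
Posterior mean = shape/rate = 21.4/8.9 = 2.404.

Posterior mean ≈ 2.404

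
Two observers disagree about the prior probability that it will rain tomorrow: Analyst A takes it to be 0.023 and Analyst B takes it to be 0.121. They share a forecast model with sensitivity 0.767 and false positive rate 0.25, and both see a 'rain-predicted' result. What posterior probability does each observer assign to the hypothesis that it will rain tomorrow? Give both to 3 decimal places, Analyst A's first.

P('+'|H) = 0.767, P('+'|¬H) = 0.25.
Analyst A: numerator 0.767·0.023 = 0.017641; evidence = 0.017641+0.25·0.977 = 0.26189; posterior = 0.067.
Analyst B: numerator 0.767·0.121 = 0.092807; evidence = 0.092807+0.25·0.879 = 0.31256; posterior = 0.297.

Analyst A: 0.067; Analyst B: 0.297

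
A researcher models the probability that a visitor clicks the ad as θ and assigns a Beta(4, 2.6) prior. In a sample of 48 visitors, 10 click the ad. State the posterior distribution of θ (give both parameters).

Posterior: Beta(14, 40.6)

The binomial likelihood is conjugate to the Beta prior: with 10 successes and 38 failures, the posterior is Beta(4+10, 2.6+38) = Beta(14, 40.6).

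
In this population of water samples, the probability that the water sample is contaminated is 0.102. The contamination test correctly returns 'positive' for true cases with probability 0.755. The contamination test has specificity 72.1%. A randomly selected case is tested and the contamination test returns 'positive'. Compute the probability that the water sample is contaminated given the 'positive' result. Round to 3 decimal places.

P(H | E) ≈ 0.235

Write H for 'the water sample is contaminated'. Prior odds H:¬H = 0.102/0.898 = 0.11359. For the 'positive' outcome, the likelihood ratio is 0.755/0.279 = 2.7061.
Posterior odds = 0.11359 × 2.7061 = 0.30737, so P(H|E) = 0.30737/(1+0.30737) = 0.235.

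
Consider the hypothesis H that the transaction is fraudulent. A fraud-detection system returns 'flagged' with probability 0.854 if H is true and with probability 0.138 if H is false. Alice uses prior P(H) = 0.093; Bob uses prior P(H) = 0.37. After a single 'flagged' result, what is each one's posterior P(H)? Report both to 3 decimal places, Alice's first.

The likelihood ratio for a 'flagged' result is 0.854/0.138 = 6.1884.
Alice: prior odds 0.093/0.907 = 0.10254; posterior odds 0.63453; posterior probability 0.388.
Bob: prior odds 0.37/0.63 = 0.58730; posterior odds 3.6345; posterior probability 0.784.

Alice: 0.388; Bob: 0.784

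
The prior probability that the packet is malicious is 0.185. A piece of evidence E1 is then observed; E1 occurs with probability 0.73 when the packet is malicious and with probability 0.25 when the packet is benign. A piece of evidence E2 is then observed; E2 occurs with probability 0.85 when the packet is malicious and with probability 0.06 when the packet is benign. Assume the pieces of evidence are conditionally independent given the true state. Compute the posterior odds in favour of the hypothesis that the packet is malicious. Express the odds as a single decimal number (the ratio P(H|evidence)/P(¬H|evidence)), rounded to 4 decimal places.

Posterior odds ≈ 9.3900

Prior odds = 0.185/(1−0.185) = 0.22699. In log-odds, ln(0.22699) = -1.4828.
Add log likelihood ratios: ln(2.9200) + ln(14.167) = 3.7225.
Posterior log-odds = 2.2396, so posterior odds = exp(2.2396) = 9.3900.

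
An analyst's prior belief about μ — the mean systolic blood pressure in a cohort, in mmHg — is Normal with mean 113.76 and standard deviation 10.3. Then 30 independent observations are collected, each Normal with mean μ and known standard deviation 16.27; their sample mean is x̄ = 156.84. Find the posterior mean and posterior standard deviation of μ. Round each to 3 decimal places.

Prior precision 1/τ₀² = 1/10.3² = 0.00942596; data precision n/σ² = 30/16.27² = 0.113330.
Posterior precision = 0.00942596 + 0.113330 = 0.122756, giving posterior SD = 1/√0.122756 = 2.854.
Posterior mean = (0.00942596·113.76 + 0.113330·156.84) / 0.122756 = 153.532.

Posterior mean ≈ 153.532; posterior SD ≈ 2.854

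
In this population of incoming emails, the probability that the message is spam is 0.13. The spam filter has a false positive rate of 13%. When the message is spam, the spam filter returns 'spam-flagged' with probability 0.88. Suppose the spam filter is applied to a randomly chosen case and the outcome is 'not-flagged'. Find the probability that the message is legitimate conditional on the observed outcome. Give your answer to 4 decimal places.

Let H be the event that the message is spam. P(H) = 0.13, so P(¬H) = 0.87. With E the 'not-flagged' result, P(E|H) = 0.12 and P(E|¬H) = 0.87.
P(E) = 0.12·0.13 + 0.87·0.87 = 0.015600 + 0.75690 = 0.77250.
By Bayes' theorem, P(H|E) = 0.015600 / 0.77250 = 0.0202. Hence P(¬H|E) = 1 − 0.0202 = 0.9798.

P(¬H | E) ≈ 0.9798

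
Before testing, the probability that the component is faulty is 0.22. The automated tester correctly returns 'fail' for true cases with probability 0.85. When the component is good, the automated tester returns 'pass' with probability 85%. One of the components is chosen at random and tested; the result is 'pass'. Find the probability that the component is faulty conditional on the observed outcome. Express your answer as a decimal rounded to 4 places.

P(H | E) ≈ 0.0474

Let H be the event that the component is faulty. P(H) = 0.22, so P(¬H) = 0.78. With E the 'pass' result, P(E|H) = 0.15 and P(E|¬H) = 0.85.
P(E) = 0.15·0.22 + 0.85·0.78 = 0.033000 + 0.66300 = 0.69600.
By Bayes' theorem, P(H|E) = 0.033000 / 0.69600 = 0.0474.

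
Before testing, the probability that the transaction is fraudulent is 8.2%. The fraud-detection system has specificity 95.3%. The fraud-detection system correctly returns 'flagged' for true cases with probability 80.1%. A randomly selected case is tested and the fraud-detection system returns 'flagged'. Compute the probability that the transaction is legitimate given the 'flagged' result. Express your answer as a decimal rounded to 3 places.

P(¬H | E) ≈ 0.396

Write H for 'the transaction is fraudulent'. Prior odds H:¬H = 0.082/0.918 = 0.089325. For the 'flagged' outcome, the likelihood ratio is 0.801/0.047 = 17.043.
Posterior odds = 0.089325 × 17.043 = 1.5223, so P(H|E) = 1.5223/(1+1.5223) = 0.604. Then P(¬H|E) = 1 − 0.604 = 0.396.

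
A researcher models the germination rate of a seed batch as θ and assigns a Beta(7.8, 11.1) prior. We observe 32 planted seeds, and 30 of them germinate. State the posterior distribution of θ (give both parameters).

Posterior: Beta(37.8, 13.1)

The binomial likelihood is conjugate to the Beta prior: with 30 successes and 2 failures, the posterior is Beta(7.8+30, 11.1+2) = Beta(37.8, 13.1).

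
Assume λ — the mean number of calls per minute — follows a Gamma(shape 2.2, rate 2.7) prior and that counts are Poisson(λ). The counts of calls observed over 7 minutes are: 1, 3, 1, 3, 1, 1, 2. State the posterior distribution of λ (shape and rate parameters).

The Poisson likelihood adds the total count to the shape and the number of exposure periods to the rate. Here ∑xᵢ = 12 and n = 7, so shape 2.2→14.2 and rate 2.7→9.7.

Posterior: Gamma(shape=14.2, rate=9.7)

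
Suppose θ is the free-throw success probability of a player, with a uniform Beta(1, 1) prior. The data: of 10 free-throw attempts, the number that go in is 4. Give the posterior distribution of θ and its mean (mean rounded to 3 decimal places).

Posterior: Beta(5, 7); mean ≈ 0.417

The binomial likelihood is conjugate to the Beta prior: with 4 successes and 6 failures, the posterior is Beta(1+4, 1+6) = Beta(5, 7).
E[θ | data] = 5/(5+7) = 0.417.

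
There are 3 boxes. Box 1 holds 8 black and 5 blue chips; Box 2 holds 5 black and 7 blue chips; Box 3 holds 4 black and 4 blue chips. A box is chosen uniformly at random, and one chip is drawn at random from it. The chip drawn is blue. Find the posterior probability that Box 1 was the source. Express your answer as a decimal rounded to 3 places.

Posterior probability ≈ 0.262

Tabulate prior·likelihood by source: [1] prior 0.333333, lik 0.3846, product 0.1282; [2] prior 0.333333, lik 0.5833, product 0.1944; [3] prior 0.333333, lik 0.5, product 0.1667.
Normalizing constant = 0.48932; the posterior for Box 1 is its product over the sum, 0.1282/0.48932 = 0.262.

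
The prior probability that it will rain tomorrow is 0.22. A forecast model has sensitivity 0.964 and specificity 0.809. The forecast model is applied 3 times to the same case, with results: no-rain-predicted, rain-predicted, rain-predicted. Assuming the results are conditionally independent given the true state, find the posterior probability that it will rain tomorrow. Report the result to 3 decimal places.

Let H be the event that it will rain tomorrow; start with P(H) = 0.22. P('rain-predicted'|H) = 0.964, P('rain-predicted'|¬H) = 0.191.
Update on result 1 ('no-rain-predicted'): P(H) ← 0.036·0.2200 / (0.036·0.2200 + 0.809·0.7800) = 0.0079200/0.63894 = 0.0124.
Update on result 2 ('rain-predicted'): P(H) ← 0.964·0.0124 / (0.964·0.0124 + 0.191·0.9876) = 0.011949/0.20058 = 0.0596.
Update on result 3 ('rain-predicted'): P(H) ← 0.964·0.0596 / (0.964·0.0596 + 0.191·0.9404) = 0.057429/0.23705 = 0.2423.

Posterior P(H) ≈ 0.242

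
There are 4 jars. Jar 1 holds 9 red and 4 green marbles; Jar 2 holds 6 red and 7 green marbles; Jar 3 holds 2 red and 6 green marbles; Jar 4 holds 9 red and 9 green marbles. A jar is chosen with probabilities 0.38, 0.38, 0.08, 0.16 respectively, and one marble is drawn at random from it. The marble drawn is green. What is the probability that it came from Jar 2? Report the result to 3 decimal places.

Tabulate prior·likelihood by source: [1] prior 0.38, lik 0.3077, product 0.1169; [2] prior 0.38, lik 0.5385, product 0.2046; [3] prior 0.08, lik 0.75, product 0.06000; [4] prior 0.16, lik 0.5, product 0.08000.
Normalizing constant = 0.46154; the posterior for Jar 2 is its product over the sum, 0.2046/0.46154 = 0.443.

Posterior probability ≈ 0.443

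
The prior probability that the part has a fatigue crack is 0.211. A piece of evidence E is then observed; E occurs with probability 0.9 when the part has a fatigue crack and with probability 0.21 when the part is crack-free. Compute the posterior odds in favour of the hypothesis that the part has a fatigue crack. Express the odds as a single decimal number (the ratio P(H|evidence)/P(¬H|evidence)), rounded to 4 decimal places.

Prior odds = 0.211/(1−0.211) = 0.26743. In log-odds, ln(0.26743) = -1.3189.
Add log likelihood ratio: ln(4.2857) = 1.4553.
Posterior log-odds = 0.13638, so posterior odds = exp(0.13638) = 1.1461.

Posterior odds ≈ 1.1461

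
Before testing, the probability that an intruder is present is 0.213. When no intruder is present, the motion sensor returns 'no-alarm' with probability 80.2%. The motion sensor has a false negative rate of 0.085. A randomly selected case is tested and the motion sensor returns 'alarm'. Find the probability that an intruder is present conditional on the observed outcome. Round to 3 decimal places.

Write H for 'an intruder is present'. Prior odds H:¬H = 0.213/0.787 = 0.27065. For the 'alarm' outcome, the likelihood ratio is 0.915/0.198 = 4.6212.
Posterior odds = 0.27065 × 4.6212 = 1.2507, so P(H|E) = 1.2507/(1+1.2507) = 0.556.

P(H | E) ≈ 0.556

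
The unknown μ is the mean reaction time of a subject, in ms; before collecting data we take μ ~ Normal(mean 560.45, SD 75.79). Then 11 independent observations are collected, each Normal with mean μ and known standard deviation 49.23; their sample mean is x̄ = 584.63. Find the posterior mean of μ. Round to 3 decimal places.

With known σ, the Normal prior is conjugate. Weight on the data is w = (n/σ²)/(n/σ² + 1/τ₀²) = 0.00453872/(0.00453872+0.00017409) = 0.96306.
Posterior mean = w·x̄ + (1−w)·μ₀ = 0.96306·584.63 + 0.036940·560.45 = 583.737.

Posterior mean ≈ 583.737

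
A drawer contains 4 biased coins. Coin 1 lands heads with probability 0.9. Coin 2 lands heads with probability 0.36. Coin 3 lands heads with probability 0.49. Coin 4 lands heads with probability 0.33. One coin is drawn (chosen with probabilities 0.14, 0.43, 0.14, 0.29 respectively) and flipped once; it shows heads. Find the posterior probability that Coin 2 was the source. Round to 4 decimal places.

Posterior probability ≈ 0.3478

Tabulate prior·likelihood by source: [1] prior 0.14, lik 0.9, product 0.1260; [2] prior 0.43, lik 0.36, product 0.1548; [3] prior 0.14, lik 0.49, product 0.06860; [4] prior 0.29, lik 0.33, product 0.09570.
Normalizing constant = 0.44510; the posterior for Coin 2 is its product over the sum, 0.1548/0.44510 = 0.3478.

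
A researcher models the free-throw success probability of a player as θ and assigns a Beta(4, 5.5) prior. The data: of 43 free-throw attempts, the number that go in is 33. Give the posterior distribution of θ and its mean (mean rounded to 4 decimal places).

Posterior: Beta(37, 15.5); mean ≈ 0.7048

The binomial likelihood is conjugate to the Beta prior: with 33 successes and 10 failures, the posterior is Beta(4+33, 5.5+10) = Beta(37, 15.5).
E[θ | data] = 37/(37+15.5) = 0.7048.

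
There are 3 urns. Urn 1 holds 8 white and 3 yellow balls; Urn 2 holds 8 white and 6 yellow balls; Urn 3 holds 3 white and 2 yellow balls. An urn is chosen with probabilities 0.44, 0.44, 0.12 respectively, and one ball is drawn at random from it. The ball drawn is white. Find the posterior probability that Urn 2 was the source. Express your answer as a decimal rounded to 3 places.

P(white|Urn 1) = 0.7273; P(white|Urn 2) = 0.5714; P(white|Urn 3) = 0.6.
Prior × likelihood for each source: 0.44·0.7273=0.3200, 0.44·0.5714=0.2514, 0.12·0.6=0.07200. Summing gives P(white) = 0.64343.
P(Urn 2 | white) = 0.2514 / 0.64343 = 0.391.

Posterior probability ≈ 0.391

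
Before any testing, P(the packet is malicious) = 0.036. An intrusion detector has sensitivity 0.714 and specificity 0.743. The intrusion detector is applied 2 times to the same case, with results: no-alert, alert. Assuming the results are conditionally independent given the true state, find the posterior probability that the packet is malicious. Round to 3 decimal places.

Let H be the event that the packet is malicious; start with P(H) = 0.036. P('alert'|H) = 0.714, P('alert'|¬H) = 0.257.
Update on result 1 ('no-alert'): P(H) ← 0.286·0.0360 / (0.286·0.0360 + 0.743·0.9640) = 0.010296/0.72655 = 0.0142.
Update on result 2 ('alert'): P(H) ← 0.714·0.0142 / (0.714·0.0142 + 0.257·0.9858) = 0.010118/0.26348 = 0.0384.

Posterior P(H) ≈ 0.038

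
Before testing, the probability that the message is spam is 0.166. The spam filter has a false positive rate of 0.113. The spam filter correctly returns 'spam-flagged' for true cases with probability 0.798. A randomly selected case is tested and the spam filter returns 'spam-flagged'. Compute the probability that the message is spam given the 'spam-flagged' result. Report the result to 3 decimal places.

P(H | E) ≈ 0.584

Write H for 'the message is spam'. Prior odds H:¬H = 0.166/0.834 = 0.19904. For the 'spam-flagged' outcome, the likelihood ratio is 0.798/0.113 = 7.0619.
Posterior odds = 0.19904 × 7.0619 = 1.4056, so P(H|E) = 1.4056/(1+1.4056) = 0.584.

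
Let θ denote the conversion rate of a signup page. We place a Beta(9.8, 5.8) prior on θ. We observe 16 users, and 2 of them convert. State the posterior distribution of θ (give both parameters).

Posterior: Beta(11.8, 19.8)

Observing 2 successes and 14 failures updates Beta(9.8, 5.8) by adding the success and failure counts to the two shape parameters: α = 9.8+2 = 11.8, β = 5.8+14 = 19.8.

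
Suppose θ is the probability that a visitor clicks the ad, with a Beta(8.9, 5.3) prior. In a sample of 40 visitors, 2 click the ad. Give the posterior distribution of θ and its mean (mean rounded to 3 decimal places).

Posterior: Beta(10.9, 43.3); mean ≈ 0.201

Observing 2 successes and 38 failures updates Beta(8.9, 5.3) by adding the success and failure counts to the two shape parameters: α = 8.9+2 = 10.9, β = 5.3+38 = 43.3.
Posterior mean = α/(α+β) = 10.9/54.2 = 0.201.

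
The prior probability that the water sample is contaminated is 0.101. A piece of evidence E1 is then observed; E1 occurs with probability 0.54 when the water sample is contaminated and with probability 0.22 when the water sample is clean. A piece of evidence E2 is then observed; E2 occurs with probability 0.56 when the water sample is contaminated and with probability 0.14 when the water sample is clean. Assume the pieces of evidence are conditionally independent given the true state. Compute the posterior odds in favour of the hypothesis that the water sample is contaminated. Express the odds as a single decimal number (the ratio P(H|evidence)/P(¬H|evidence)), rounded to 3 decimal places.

Prior odds = 0.101/(1−0.101) = 0.11235.
Likelihood ratio for E1 = 0.54/0.22 = 2.4545.
Likelihood ratio for E2 = 0.56/0.14 = 4.0000.
Posterior odds = prior odds × LR₁ × LR₂ = 1.1030.

Posterior odds ≈ 1.103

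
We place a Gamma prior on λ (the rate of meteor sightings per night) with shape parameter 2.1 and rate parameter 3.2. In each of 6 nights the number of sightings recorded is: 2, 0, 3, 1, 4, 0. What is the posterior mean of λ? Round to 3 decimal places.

The Poisson likelihood adds the total count to the shape and the number of exposure periods to the rate. Here ∑xᵢ = 10 and n = 6, so shape 2.1→12.1 and rate 3.2→9.2.
E[λ | data] = 12.1/9.2 = 1.315.

Posterior mean ≈ 1.315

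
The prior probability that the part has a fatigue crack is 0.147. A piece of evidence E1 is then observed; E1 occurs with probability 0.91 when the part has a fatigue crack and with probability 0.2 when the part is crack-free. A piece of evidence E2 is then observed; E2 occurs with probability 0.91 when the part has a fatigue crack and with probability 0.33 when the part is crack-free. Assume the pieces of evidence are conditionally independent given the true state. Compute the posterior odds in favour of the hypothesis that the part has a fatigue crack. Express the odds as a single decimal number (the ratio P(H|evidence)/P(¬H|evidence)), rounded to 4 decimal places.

Posterior odds ≈ 2.1623

Prior odds = 0.147/(1−0.147) = 0.17233. In log-odds, ln(0.17233) = -1.7583.
Add log likelihood ratios: ln(4.5500) + ln(2.7576) = 2.5295.
Posterior log-odds = 0.77115, so posterior odds = exp(0.77115) = 2.1623.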